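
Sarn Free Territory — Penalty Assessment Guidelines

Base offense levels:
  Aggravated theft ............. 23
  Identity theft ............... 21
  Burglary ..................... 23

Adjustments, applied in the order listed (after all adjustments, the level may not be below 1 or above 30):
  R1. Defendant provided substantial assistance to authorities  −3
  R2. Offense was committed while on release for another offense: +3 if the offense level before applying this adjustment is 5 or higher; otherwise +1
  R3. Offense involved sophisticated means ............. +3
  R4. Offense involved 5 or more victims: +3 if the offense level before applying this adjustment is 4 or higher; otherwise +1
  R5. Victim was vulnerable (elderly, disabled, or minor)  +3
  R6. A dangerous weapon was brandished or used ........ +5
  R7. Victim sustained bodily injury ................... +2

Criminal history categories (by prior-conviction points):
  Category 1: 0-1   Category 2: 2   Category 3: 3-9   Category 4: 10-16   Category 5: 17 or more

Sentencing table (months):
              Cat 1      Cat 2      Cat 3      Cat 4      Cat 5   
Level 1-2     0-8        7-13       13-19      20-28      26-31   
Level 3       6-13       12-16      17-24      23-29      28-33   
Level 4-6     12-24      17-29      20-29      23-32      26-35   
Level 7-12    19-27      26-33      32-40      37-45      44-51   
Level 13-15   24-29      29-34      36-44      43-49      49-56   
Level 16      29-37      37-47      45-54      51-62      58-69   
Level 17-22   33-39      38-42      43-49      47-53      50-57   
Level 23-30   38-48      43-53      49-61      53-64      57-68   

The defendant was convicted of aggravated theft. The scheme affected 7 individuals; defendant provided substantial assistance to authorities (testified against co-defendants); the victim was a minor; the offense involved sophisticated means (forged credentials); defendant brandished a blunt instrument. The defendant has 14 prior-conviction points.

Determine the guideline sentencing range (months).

Base offense level for aggravated theft: 23.
R1 applies: 23 − 3 = 20.
R2 does not apply.
R3 applies: 20 + 3 = 23.
R4 applies (level before this adjustment is 23 ≥ 4, so +3): 23 + 3 = 26.
R5 applies: 26 + 3 = 29.
R6 applies: 29 + 5 = 34.
Level 34 exceeds the maximum of 30; capped at 30.
Final offense level: 30.
Criminal history: 14 prior points → Category 4 (10-16).
Level 30 falls in the 23-30 band.
Grid: Level 23-30 × Category 4 = 53-64 months.

53-64 months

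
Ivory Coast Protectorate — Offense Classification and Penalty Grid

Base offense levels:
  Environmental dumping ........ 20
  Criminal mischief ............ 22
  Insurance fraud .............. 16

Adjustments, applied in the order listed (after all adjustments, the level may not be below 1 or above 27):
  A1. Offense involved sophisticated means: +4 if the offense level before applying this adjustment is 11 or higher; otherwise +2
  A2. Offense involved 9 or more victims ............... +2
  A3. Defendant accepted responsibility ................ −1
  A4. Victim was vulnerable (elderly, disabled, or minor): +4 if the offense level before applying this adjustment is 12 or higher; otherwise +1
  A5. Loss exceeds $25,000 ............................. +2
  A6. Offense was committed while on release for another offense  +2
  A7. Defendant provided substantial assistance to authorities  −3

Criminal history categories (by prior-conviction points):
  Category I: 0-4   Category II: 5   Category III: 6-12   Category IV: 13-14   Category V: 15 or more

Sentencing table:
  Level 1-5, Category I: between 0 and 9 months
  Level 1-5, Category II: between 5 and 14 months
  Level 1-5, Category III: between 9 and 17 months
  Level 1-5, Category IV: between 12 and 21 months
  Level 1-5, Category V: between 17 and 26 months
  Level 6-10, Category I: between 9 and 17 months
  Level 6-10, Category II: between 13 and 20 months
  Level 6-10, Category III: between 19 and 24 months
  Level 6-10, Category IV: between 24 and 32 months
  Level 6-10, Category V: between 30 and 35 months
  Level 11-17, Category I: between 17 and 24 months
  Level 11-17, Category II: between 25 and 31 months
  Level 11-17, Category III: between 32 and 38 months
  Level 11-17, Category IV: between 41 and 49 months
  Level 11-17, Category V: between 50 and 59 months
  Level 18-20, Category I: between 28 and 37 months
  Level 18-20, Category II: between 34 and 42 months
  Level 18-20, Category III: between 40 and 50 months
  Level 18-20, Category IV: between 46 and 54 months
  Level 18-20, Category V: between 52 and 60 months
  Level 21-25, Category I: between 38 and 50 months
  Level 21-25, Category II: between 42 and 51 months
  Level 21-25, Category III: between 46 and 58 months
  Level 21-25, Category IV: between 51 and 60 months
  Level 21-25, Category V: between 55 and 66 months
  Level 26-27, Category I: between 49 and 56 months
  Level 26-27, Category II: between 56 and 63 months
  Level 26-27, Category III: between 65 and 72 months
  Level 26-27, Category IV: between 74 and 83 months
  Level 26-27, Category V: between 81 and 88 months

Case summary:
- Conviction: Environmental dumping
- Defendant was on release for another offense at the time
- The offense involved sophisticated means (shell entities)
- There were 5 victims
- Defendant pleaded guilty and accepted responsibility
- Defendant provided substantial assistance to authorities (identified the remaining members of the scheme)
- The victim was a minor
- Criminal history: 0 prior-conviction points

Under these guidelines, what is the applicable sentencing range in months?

Base offense level for environmental dumping: 20.
A1 applies (level before this adjustment is 20 ≥ 11, so +4): 20 + 4 = 24.
A2 does not apply.
A3 applies: 24 − 1 = 23.
A4 applies (level before this adjustment is 23 ≥ 12, so +4): 23 + 4 = 27.
A5 does not apply.
A6 applies: 27 + 2 = 29.
A7 applies: 29 − 3 = 26.
Final offense level: 26.
Criminal history: 0 prior points → Category I (0-4).
Level 26 falls in the 26-27 band.
Grid: Level 26-27 × Category I = 49-56 months.

49-56 months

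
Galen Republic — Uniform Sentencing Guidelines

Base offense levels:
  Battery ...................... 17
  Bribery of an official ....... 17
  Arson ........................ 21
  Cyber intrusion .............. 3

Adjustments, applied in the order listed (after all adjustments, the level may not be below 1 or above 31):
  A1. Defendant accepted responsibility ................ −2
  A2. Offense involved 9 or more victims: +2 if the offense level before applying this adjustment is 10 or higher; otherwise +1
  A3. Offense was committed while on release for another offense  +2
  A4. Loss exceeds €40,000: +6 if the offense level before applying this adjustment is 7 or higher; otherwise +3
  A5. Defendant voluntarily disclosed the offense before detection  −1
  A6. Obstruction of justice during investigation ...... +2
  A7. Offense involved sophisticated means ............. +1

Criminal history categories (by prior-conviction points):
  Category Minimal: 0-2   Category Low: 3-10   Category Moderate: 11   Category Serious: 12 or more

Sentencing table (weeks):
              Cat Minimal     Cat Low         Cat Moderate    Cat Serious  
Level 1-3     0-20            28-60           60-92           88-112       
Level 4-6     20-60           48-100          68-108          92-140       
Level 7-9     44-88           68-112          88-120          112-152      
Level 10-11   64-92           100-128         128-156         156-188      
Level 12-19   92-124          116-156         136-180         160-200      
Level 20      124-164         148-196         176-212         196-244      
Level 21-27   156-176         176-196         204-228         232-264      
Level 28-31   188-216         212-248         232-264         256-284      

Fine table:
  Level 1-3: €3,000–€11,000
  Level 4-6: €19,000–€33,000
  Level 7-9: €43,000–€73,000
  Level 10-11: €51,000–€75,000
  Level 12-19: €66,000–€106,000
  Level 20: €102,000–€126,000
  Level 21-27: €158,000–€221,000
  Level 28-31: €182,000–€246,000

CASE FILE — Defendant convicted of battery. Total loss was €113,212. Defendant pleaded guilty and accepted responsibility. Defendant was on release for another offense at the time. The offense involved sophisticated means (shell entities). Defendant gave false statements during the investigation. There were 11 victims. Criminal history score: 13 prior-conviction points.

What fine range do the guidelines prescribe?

€182,000–€246,000

Base offense level for battery: 17.
A1 applies: 17 − 2 = 15.
A2 applies (level before this adjustment is 15 ≥ 10, so +2): 15 + 2 = 17.
A3 applies: 17 + 2 = 19.
A4 applies (level before this adjustment is 19 ≥ 7, so +6): 19 + 6 = 25.
A5 does not apply.
A6 applies: 25 + 2 = 27.
A7 applies: 27 + 1 = 28.
Final offense level: 28.
Level 28 falls in the 28-31 band.
Fine table: Level 28-31 → €182,000–€246,000.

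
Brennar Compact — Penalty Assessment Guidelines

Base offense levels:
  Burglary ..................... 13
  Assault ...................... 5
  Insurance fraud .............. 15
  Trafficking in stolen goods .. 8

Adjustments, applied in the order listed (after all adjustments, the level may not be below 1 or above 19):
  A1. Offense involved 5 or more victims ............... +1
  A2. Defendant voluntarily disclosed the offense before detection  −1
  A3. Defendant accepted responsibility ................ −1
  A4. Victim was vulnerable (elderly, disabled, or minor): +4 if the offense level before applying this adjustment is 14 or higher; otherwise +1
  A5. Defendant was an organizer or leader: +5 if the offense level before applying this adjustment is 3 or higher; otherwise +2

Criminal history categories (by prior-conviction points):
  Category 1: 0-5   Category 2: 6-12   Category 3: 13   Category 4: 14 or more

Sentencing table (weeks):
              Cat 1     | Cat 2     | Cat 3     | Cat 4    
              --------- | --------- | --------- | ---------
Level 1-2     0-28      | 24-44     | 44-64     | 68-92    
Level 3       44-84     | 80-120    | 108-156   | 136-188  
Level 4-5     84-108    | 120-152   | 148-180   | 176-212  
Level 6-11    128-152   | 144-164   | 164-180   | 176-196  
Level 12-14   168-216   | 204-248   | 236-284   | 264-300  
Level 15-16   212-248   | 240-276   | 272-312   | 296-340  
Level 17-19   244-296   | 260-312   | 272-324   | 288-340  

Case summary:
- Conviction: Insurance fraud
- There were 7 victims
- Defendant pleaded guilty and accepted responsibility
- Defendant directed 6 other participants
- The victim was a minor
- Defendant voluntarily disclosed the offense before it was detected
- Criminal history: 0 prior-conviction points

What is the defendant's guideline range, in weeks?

244-296 weeks

Base offense level for insurance fraud: 15.
A1 applies: 15 + 1 = 16.
A2 applies: 16 − 1 = 15.
A3 applies: 15 − 1 = 14.
A4 applies (level before this adjustment is 14 ≥ 14, so +4): 14 + 4 = 18.
A5 applies (level before this adjustment is 18 ≥ 3, so +5): 18 + 5 = 23.
Level 23 exceeds the maximum of 19; capped at 19.
Final offense level: 19.
Criminal history: 0 prior points → Category 1 (0-5).
Level 19 falls in the 17-19 band.
Grid: Level 17-19 × Category 1 = 244-296 weeks.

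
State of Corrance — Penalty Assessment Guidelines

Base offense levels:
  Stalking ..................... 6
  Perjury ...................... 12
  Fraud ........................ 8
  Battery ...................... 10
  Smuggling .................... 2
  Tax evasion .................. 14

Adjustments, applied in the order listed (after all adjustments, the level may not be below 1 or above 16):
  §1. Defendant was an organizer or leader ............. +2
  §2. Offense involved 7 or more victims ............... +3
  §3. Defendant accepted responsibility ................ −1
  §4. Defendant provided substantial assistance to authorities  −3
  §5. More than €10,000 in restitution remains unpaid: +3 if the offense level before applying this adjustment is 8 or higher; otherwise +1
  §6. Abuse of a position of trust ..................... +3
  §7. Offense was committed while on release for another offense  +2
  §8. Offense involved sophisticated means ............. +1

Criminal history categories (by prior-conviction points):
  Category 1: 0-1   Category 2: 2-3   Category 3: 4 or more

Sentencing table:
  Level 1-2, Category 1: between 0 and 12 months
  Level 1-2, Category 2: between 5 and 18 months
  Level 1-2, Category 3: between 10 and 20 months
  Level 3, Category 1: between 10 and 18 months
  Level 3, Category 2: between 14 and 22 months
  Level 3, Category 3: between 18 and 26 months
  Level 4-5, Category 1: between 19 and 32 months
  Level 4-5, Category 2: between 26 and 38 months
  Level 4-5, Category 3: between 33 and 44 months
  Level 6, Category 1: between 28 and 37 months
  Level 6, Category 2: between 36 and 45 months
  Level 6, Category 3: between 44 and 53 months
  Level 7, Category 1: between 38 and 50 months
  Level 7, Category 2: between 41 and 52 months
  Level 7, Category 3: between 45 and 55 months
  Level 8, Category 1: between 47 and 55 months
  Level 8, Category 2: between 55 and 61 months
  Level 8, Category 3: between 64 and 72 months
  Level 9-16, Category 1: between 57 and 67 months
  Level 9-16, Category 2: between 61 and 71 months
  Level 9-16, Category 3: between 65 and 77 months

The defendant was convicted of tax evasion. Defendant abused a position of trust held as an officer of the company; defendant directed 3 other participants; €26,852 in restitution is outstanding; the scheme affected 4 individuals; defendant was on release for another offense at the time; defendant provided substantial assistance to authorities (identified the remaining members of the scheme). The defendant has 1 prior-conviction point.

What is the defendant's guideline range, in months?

Base offense level for tax evasion: 14.
§1 applies: 14 + 2 = 16.
§3 does not apply.
§4 applies: 16 − 3 = 13.
§5 applies (level before this adjustment is 13 ≥ 8, so +3): 13 + 3 = 16.
§6 applies: 16 + 3 = 19.
§7 applies: 19 + 2 = 21.
§8 does not apply.
Level 21 exceeds the maximum of 16; capped at 16.
Final offense level: 16.
Criminal history: 1 prior point → Category 1 (0-1).
Level 16 falls in the 9-16 band.
Grid: Level 9-16 × Category 1 = 57-67 months.

57-67 months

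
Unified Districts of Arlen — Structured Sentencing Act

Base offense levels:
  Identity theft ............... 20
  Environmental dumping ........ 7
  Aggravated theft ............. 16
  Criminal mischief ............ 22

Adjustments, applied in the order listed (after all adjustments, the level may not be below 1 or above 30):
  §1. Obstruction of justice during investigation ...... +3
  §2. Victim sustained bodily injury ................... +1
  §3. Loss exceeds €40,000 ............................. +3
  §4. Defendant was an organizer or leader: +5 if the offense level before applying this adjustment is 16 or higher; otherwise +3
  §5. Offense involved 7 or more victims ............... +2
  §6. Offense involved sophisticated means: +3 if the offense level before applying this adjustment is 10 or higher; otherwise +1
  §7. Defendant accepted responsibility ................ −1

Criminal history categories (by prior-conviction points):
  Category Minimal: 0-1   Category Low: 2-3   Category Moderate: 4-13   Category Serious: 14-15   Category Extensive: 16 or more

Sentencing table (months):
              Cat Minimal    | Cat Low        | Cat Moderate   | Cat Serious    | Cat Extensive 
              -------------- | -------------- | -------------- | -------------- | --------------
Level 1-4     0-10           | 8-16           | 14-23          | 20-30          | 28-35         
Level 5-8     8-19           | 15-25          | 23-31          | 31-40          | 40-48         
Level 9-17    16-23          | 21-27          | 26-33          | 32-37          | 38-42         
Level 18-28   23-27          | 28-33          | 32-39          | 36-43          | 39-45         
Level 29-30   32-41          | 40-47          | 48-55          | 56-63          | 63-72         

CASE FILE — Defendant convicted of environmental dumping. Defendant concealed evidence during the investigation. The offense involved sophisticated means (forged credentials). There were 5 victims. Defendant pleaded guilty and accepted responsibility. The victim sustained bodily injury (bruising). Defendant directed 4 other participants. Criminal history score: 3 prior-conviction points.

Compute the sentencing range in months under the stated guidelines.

21-27 months

Base offense level for environmental dumping: 7.
§1 applies: 7 + 3 = 10.
§2 applies: 10 + 1 = 11.
§3 does not apply.
§4 applies (level before this adjustment is 11 < 16, so +3): 11 + 3 = 14.
§5 does not apply.
§6 applies (level before this adjustment is 14 ≥ 10, so +3): 14 + 3 = 17.
§7 applies: 17 − 1 = 16.
Final offense level: 16.
Criminal history: 3 prior points → Category Low (2-3).
Level 16 falls in the 9-17 band.
Grid: Level 9-17 × Category Low = 21-27 months.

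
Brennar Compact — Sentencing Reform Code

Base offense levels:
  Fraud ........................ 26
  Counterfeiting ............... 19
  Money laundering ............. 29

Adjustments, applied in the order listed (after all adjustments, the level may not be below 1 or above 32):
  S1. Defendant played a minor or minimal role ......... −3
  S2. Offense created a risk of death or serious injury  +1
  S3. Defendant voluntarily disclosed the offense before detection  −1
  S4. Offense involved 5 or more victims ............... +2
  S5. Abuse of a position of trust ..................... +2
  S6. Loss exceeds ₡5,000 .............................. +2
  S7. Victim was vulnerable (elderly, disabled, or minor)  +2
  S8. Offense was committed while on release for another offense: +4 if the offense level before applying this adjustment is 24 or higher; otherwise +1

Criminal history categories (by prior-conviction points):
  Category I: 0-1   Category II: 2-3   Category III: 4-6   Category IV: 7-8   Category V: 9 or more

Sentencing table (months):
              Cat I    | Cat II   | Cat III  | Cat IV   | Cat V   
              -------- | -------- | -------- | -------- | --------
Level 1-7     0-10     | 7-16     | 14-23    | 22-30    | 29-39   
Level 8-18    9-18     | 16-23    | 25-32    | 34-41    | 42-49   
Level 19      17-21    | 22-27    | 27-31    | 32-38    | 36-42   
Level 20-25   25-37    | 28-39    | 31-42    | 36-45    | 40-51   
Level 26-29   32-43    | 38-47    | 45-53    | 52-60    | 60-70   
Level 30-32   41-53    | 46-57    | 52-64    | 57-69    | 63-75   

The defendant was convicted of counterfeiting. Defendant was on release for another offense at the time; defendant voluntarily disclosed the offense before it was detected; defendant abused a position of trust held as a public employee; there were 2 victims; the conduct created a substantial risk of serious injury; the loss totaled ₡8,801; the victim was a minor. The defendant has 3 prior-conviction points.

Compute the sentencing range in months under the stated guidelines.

38-47 months

Base offense level for counterfeiting: 19.
S2 applies: 19 + 1 = 20.
S3 applies: 20 − 1 = 19.
S5 applies: 19 + 2 = 21.
S6 applies: 21 + 2 = 23.
S7 applies: 23 + 2 = 25.
S8 applies (level before this adjustment is 25 ≥ 24, so +4): 25 + 4 = 29.
Final offense level: 29.
Criminal history: 3 prior points → Category II (2-3).
Level 29 falls in the 26-29 band.
Grid: Level 26-29 × Category II = 38-47 months.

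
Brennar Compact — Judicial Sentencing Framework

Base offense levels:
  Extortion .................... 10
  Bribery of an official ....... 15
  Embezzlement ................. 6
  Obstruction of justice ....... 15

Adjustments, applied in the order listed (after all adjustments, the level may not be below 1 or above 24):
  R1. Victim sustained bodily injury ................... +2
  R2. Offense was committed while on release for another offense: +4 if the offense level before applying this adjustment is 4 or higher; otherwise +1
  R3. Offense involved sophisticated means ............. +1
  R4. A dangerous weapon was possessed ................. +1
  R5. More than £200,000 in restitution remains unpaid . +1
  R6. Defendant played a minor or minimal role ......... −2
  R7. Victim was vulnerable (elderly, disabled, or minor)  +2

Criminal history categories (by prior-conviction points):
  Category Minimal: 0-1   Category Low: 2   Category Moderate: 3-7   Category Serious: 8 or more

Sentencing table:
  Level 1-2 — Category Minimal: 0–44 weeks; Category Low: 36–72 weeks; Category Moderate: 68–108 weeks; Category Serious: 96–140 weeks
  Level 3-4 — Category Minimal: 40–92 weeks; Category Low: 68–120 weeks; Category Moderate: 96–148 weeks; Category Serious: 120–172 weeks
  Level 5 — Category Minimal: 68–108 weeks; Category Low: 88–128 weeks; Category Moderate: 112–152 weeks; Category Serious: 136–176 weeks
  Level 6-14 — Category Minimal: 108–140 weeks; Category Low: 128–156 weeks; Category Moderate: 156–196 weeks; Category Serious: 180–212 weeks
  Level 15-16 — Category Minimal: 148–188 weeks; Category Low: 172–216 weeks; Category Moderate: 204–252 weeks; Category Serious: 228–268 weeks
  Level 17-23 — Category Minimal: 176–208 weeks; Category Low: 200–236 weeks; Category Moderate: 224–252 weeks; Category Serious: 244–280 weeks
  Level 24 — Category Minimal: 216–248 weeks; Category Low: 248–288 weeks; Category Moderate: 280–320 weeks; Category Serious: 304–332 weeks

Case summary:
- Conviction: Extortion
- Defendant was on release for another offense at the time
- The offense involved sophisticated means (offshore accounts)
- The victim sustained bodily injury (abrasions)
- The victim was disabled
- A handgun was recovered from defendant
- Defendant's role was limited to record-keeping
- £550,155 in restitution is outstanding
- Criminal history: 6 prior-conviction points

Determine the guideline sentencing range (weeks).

Base offense level for extortion: 10.
R1 applies: 10 + 2 = 12.
R2 applies (level before this adjustment is 12 ≥ 4, so +4): 12 + 4 = 16.
R3 applies: 16 + 1 = 17.
R4 applies: 17 + 1 = 18.
R5 applies: 18 + 1 = 19.
R6 applies: 19 − 2 = 17.
R7 applies: 17 + 2 = 19.
Final offense level: 19.
Criminal history: 6 prior points → Category Moderate (3-7).
Level 19 falls in the 17-23 band.
Grid: Level 17-23 × Category Moderate = 224-252 weeks.

224-252 weeks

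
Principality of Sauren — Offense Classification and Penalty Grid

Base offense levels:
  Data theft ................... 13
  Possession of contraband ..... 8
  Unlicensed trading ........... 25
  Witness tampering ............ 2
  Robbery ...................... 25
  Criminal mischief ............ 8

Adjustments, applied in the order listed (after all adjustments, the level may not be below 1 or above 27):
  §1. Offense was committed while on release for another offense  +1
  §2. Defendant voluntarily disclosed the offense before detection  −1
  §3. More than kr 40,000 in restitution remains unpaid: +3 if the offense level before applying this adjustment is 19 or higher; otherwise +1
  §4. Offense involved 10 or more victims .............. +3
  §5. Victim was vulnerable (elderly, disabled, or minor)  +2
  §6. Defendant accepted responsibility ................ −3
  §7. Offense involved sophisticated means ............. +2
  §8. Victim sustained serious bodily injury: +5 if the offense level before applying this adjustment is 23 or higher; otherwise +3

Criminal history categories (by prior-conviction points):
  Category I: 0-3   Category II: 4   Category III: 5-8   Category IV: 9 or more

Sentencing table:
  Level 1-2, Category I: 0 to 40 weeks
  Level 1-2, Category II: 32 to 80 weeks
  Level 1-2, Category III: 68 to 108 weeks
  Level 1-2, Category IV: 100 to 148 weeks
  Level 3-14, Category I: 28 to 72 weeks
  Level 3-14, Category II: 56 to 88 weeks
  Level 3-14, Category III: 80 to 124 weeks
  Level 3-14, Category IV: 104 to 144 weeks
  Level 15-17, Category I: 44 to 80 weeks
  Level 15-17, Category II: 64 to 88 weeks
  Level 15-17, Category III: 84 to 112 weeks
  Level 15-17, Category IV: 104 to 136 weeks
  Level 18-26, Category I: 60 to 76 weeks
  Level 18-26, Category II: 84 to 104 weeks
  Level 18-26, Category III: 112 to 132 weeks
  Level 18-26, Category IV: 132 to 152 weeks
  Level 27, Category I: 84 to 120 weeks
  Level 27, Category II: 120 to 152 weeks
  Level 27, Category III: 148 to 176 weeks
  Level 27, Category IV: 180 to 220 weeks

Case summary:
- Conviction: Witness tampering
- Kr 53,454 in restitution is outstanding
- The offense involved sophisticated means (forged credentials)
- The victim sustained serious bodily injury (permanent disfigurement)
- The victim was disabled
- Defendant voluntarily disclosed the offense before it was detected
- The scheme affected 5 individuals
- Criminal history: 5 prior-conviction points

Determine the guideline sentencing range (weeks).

Base offense level for witness tampering: 2.
§2 applies: 2 − 1 = 1.
§3 applies (level before this adjustment is 1 < 19, so +1): 1 + 1 = 2.
§5 applies: 2 + 2 = 4.
§6 does not apply.
§7 applies: 4 + 2 = 6.
§8 applies (level before this adjustment is 6 < 23, so +3): 6 + 3 = 9.
Final offense level: 9.
Criminal history: 5 prior points → Category III (5-8).
Level 9 falls in the 3-14 band.
Grid: Level 3-14 × Category III = 80-124 weeks.

80-124 weeks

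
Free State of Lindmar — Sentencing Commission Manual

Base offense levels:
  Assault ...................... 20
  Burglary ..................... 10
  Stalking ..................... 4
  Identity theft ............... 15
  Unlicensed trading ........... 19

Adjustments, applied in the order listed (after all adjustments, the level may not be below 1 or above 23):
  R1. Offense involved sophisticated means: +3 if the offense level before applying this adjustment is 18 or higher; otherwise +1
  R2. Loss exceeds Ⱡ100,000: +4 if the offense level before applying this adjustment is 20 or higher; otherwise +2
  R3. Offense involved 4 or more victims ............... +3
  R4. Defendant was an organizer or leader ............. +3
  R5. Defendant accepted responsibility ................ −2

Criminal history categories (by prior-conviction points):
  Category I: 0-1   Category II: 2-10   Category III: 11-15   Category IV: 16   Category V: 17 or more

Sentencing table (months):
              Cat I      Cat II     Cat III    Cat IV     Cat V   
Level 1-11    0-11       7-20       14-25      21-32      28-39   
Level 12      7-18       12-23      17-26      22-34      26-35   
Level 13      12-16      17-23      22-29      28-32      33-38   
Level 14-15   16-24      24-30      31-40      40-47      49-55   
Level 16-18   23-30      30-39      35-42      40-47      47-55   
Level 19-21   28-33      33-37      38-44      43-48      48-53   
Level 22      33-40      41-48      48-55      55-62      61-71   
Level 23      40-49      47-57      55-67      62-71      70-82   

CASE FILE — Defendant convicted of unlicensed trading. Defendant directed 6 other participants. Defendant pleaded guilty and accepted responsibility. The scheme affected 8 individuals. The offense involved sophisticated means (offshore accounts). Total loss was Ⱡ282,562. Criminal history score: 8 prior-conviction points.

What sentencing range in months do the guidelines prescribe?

Base offense level for unlicensed trading: 19.
R1 applies (level before this adjustment is 19 ≥ 18, so +3): 19 + 3 = 22.
R2 applies (level before this adjustment is 22 ≥ 20, so +4): 22 + 4 = 26.
R3 applies: 26 + 3 = 29.
R4 applies: 29 + 3 = 32.
R5 applies: 32 − 2 = 30.
Level 30 exceeds the maximum of 23; capped at 23.
Final offense level: 23.
Criminal history: 8 prior points → Category II (2-10).
Level 23 falls in the 23 band.
Grid: Level 23 × Category II = 47-57 months.

47-57 months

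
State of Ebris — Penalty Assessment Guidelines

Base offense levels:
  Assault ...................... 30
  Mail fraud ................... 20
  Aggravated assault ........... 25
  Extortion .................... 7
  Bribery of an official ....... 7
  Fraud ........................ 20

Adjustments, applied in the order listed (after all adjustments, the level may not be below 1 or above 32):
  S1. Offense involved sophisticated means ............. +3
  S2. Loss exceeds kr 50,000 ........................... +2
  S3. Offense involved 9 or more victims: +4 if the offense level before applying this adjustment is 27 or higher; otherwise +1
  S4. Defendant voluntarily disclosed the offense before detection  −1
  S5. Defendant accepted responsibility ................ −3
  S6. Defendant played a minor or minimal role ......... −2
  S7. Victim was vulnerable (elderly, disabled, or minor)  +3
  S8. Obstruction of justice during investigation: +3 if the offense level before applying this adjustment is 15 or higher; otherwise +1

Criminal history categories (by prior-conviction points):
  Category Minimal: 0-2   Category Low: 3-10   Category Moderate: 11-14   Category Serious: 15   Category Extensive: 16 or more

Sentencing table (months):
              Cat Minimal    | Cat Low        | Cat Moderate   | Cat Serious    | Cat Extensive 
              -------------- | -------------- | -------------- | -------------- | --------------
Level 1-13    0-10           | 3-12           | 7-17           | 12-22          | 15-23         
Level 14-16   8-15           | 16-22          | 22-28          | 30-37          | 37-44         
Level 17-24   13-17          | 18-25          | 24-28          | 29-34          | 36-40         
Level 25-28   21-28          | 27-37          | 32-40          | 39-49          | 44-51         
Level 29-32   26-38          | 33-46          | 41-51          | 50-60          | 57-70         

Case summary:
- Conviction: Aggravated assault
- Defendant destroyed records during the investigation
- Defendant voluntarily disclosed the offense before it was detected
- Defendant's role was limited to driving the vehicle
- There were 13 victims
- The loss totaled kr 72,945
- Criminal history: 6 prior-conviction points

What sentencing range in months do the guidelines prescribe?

33-46 months

Base offense level for aggravated assault: 25.
S1 does not apply.
S2 applies: 25 + 2 = 27.
S3 applies (level before this adjustment is 27 ≥ 27, so +4): 27 + 4 = 31.
S4 applies: 31 − 1 = 30.
S5 does not apply.
S6 applies: 30 − 2 = 28.
S7 does not apply.
S8 applies (level before this adjustment is 28 ≥ 15, so +3): 28 + 3 = 31.
Final offense level: 31.
Criminal history: 6 prior points → Category Low (3-10).
Level 31 falls in the 29-32 band.
Grid: Level 29-32 × Category Low = 33-46 months.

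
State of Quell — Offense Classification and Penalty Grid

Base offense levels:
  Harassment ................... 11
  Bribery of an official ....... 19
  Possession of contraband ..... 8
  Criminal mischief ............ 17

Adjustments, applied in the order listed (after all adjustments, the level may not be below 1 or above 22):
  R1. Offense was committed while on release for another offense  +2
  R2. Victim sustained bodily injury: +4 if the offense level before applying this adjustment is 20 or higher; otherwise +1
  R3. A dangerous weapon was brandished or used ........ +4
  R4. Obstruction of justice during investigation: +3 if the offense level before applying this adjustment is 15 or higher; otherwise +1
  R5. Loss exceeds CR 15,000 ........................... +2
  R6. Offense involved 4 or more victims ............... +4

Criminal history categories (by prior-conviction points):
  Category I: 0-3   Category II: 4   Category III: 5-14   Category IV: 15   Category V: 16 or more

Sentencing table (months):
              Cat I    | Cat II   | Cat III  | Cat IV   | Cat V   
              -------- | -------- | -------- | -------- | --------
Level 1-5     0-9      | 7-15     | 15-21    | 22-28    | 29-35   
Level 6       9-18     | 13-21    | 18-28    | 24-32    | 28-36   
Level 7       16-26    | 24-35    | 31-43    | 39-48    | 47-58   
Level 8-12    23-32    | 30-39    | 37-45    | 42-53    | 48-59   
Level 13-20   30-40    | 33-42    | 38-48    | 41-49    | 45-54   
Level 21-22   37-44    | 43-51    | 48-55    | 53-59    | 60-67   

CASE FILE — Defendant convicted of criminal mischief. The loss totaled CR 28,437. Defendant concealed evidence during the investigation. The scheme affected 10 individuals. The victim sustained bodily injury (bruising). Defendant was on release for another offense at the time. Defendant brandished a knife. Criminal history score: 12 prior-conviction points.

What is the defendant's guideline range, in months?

48-55 months

Base offense level for criminal mischief: 17.
R1 applies: 17 + 2 = 19.
R2 applies (level before this adjustment is 19 < 20, so +1): 19 + 1 = 20.
R3 applies: 20 + 4 = 24.
R4 applies (level before this adjustment is 24 ≥ 15, so +3): 24 + 3 = 27.
R5 applies: 27 + 2 = 29.
R6 applies: 29 + 4 = 33.
Level 33 exceeds the maximum of 22; capped at 22.
Final offense level: 22.
Criminal history: 12 prior points → Category III (5-14).
Level 22 falls in the 21-22 band.
Grid: Level 21-22 × Category III = 48-55 months.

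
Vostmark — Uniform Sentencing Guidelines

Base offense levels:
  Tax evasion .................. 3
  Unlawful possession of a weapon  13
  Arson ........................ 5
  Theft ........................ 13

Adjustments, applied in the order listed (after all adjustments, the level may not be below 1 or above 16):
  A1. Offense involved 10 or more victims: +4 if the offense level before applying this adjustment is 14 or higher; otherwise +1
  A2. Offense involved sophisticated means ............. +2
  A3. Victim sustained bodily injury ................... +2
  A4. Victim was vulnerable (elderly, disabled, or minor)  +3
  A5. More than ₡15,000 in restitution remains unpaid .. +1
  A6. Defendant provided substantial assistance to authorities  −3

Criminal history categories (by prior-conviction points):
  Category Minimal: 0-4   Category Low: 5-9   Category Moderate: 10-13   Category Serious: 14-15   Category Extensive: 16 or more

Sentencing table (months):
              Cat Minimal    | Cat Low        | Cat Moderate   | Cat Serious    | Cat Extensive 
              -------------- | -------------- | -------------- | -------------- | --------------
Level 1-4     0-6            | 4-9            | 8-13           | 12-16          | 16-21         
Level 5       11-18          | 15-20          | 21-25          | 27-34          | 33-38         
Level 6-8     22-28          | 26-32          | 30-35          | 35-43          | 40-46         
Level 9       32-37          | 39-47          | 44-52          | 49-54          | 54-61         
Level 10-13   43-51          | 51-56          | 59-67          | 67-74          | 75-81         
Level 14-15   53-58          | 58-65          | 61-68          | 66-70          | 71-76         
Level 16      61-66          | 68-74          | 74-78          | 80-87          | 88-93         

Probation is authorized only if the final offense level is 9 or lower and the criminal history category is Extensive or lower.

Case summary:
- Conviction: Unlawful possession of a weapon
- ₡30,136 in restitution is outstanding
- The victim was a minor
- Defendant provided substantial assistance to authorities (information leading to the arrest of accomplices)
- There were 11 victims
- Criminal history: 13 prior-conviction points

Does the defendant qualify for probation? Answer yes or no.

No

Base offense level for unlawful possession of a weapon: 13.
A1 applies (level before this adjustment is 13 < 14, so +1): 13 + 1 = 14.
A4 applies: 14 + 3 = 17.
A5 applies: 17 + 1 = 18.
A6 applies: 18 − 3 = 15.
Final offense level: 15.
Criminal history: 13 prior points → Category Moderate (10-13).
Level 15 falls in the 14-15 band.
Grid: Level 14-15 × Category Moderate = 61-68 months.
Probation check: level 15 > 9 and category Moderate ≤ Extensive → not eligible.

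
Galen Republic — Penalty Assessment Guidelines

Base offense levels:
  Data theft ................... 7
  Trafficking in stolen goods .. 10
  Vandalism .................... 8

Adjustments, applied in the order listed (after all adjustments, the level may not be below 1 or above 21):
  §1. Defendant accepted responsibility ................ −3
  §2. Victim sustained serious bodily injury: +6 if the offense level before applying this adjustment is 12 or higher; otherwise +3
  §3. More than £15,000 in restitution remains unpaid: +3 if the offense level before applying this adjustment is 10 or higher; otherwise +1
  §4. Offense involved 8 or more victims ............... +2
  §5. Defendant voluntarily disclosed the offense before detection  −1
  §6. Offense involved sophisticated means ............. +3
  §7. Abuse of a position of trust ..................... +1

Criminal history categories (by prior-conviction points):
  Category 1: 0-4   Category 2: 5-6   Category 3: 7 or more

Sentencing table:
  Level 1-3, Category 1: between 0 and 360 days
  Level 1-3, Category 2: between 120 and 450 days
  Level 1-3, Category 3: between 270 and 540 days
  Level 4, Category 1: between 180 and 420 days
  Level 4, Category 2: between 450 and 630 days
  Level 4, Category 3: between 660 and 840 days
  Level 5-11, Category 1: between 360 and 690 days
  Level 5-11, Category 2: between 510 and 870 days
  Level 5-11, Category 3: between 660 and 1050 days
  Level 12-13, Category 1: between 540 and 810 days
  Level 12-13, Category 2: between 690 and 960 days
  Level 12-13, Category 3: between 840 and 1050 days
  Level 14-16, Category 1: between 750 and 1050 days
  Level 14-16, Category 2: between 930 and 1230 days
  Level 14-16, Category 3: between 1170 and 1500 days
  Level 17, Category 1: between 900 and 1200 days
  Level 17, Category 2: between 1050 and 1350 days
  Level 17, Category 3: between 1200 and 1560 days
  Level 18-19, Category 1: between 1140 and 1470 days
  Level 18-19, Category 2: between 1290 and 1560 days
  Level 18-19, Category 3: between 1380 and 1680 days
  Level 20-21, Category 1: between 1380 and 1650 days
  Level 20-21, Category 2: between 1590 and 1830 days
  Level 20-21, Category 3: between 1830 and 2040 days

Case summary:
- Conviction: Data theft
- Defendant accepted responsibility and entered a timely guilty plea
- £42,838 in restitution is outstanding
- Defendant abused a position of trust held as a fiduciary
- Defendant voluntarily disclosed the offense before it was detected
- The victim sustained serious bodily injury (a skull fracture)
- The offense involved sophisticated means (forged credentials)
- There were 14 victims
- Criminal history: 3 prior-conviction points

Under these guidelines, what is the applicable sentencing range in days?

Base offense level for data theft: 7.
§1 applies: 7 − 3 = 4.
§2 applies (level before this adjustment is 4 < 12, so +3): 4 + 3 = 7.
§3 applies (level before this adjustment is 7 < 10, so +1): 7 + 1 = 8.
§4 applies: 8 + 2 = 10.
§5 applies: 10 − 1 = 9.
§6 applies: 9 + 3 = 12.
§7 applies: 12 + 1 = 13.
Final offense level: 13.
Criminal history: 3 prior points → Category 1 (0-4).
Level 13 falls in the 12-13 band.
Grid: Level 12-13 × Category 1 = 540-810 days.

540-810 days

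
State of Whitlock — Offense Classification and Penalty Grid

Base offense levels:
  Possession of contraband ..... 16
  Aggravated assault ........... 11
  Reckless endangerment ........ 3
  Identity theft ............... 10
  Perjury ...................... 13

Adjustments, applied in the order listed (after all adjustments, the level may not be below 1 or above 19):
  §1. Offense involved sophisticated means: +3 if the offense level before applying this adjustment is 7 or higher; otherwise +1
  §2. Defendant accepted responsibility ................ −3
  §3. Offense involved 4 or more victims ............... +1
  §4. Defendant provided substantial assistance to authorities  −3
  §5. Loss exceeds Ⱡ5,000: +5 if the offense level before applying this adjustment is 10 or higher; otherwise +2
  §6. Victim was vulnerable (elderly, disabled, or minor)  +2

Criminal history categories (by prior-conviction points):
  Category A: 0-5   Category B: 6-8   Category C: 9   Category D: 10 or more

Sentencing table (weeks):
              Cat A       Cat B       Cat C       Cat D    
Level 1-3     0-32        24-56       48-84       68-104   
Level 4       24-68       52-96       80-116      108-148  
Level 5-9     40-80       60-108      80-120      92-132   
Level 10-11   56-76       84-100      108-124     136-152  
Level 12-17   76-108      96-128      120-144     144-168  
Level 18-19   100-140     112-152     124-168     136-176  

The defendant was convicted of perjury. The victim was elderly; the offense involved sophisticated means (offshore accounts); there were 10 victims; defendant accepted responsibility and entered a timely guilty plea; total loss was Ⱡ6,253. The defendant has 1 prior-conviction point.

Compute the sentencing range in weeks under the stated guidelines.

Base offense level for perjury: 13.
§1 applies (level before this adjustment is 13 ≥ 7, so +3): 13 + 3 = 16.
§2 applies: 16 − 3 = 13.
§3 applies: 13 + 1 = 14.
§5 applies (level before this adjustment is 14 ≥ 10, so +5): 14 + 5 = 19.
§6 applies: 19 + 2 = 21.
Level 21 exceeds the maximum of 19; capped at 19.
Final offense level: 19.
Criminal history: 1 prior point → Category A (0-5).
Level 19 falls in the 18-19 band.
Grid: Level 18-19 × Category A = 100-140 weeks.

100-140 weeks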